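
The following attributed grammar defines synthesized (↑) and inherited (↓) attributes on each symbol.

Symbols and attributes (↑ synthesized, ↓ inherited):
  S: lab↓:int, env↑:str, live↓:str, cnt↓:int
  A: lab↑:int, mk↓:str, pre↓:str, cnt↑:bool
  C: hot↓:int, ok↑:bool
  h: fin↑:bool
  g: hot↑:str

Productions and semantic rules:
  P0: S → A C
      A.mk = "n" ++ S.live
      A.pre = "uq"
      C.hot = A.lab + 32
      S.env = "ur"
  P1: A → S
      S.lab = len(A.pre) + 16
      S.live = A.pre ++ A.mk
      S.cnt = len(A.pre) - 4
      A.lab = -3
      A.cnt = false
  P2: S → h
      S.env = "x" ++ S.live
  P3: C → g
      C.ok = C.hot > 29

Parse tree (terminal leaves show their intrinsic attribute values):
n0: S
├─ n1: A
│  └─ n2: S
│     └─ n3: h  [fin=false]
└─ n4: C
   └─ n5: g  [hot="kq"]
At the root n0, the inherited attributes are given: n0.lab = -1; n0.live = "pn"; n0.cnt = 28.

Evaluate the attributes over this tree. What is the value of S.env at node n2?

"xuqnpn"

1. n0.lab = -1  [given at root]
2. n0.live = "pn"  [given at root]
3. n0.cnt = 28  [given at root]
4. n1.mk = "npn"  ["n" ++ S.live]
5. n1.pre = "uq"  ["uq"]
6. n2.lab = 18  [len(A.pre) + 16]
7. n2.live = "uqnpn"  [A.pre ++ A.mk]
8. n2.cnt = -2  [len(A.pre) - 4]
9. n3.fin = false  [terminal]
10. n2.env = "xuqnpn"  ["x" ++ S.live]
11. n1.lab = -3  [-3]
12. n1.cnt = false  [false]
13. n4.hot = 29  [A.lab + 32]
14. n5.hot = "kq"  [terminal]
15. n4.ok = false  [C.hot > 29]
16. n0.env = "ur"  ["ur"]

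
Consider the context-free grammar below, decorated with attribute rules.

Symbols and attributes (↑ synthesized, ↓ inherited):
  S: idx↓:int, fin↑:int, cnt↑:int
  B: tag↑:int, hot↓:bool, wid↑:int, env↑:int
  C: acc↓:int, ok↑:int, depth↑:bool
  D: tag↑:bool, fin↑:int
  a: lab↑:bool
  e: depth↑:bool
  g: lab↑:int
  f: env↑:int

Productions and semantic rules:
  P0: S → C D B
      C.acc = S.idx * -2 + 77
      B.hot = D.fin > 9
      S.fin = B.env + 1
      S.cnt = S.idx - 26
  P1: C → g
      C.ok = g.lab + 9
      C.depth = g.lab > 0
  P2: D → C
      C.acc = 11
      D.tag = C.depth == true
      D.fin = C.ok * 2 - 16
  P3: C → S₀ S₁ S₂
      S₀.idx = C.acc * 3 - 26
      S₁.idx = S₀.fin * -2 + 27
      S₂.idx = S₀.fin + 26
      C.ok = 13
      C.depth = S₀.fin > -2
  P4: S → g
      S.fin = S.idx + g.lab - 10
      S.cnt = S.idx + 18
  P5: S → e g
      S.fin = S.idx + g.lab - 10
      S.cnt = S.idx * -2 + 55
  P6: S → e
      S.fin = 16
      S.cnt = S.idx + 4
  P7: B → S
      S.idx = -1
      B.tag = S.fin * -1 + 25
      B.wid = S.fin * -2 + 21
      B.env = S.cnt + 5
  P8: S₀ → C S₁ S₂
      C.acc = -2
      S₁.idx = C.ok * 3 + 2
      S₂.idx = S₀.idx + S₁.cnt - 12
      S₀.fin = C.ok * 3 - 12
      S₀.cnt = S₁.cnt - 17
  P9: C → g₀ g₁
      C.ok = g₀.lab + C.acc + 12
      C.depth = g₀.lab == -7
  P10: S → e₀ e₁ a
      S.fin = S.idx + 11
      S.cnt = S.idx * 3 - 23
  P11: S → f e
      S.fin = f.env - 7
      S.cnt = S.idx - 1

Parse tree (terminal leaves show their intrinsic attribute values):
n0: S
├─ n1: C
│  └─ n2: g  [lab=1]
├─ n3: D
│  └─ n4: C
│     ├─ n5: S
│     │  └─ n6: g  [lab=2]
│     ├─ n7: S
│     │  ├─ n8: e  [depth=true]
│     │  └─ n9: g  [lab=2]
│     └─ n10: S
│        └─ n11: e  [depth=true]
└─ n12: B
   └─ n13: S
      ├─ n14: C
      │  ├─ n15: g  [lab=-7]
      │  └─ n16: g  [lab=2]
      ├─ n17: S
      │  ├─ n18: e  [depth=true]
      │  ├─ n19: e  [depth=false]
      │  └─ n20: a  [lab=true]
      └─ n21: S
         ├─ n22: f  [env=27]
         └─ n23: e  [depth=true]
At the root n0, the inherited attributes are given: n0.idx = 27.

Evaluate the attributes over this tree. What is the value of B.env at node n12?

1. n0.idx = 27  [given at root]
2. n1.acc = 23  [S.idx * -2 + 77]
3. n2.lab = 1  [terminal]
4. n1.ok = 10  [g.lab + 9]
5. n1.depth = true  [g.lab > 0]
6. n4.acc = 11  [11]
7. n5.idx = 7  [C.acc * 3 - 26]
8. n6.lab = 2  [terminal]
9. n5.fin = -1  [S.idx + g.lab - 10]
10. n5.cnt = 25  [S.idx + 18]
11. n7.idx = 29  [S₀.fin * -2 + 27]
12. n8.depth = true  [terminal]
13. n9.lab = 2  [terminal]
14. n7.fin = 21  [S.idx + g.lab - 10]
15. n7.cnt = -3  [S.idx * -2 + 55]
16. n10.idx = 25  [S₀.fin + 26]
17. n11.depth = true  [terminal]
18. n10.fin = 16  [16]
19. n10.cnt = 29  [S.idx + 4]
20. n4.ok = 13  [13]
21. n4.depth = true  [S₀.fin > -2]
22. n3.tag = true  [C.depth == true]
23. n3.fin = 10  [C.ok * 2 - 16]
24. n12.hot = true  [D.fin > 9]
25. n13.idx = -1  [-1]
26. n14.acc = -2  [-2]
27. n15.lab = -7  [terminal]
28. n16.lab = 2  [terminal]
29. n14.ok = 3  [g₀.lab + C.acc + 12]
30. n14.depth = true  [g₀.lab == -7]
31. n17.idx = 11  [C.ok * 3 + 2]
32. n18.depth = true  [terminal]
33. n19.depth = false  [terminal]
34. n20.lab = true  [terminal]
35. n17.fin = 22  [S.idx + 11]
36. n17.cnt = 10  [S.idx * 3 - 23]
37. n21.idx = -3  [S₀.idx + S₁.cnt - 12]
38. n22.env = 27  [terminal]
39. n23.depth = true  [terminal]
40. n21.fin = 20  [f.env - 7]
41. n21.cnt = -4  [S.idx - 1]
42. n13.fin = -3  [C.ok * 3 - 12]
43. n13.cnt = -7  [S₁.cnt - 17]
44. n12.tag = 28  [S.fin * -1 + 25]
45. n12.wid = 27  [S.fin * -2 + 21]
46. n12.env = -2  [S.cnt + 5]
47. n0.fin = -1  [B.env + 1]
48. n0.cnt = 1  [S.idx - 26]

-2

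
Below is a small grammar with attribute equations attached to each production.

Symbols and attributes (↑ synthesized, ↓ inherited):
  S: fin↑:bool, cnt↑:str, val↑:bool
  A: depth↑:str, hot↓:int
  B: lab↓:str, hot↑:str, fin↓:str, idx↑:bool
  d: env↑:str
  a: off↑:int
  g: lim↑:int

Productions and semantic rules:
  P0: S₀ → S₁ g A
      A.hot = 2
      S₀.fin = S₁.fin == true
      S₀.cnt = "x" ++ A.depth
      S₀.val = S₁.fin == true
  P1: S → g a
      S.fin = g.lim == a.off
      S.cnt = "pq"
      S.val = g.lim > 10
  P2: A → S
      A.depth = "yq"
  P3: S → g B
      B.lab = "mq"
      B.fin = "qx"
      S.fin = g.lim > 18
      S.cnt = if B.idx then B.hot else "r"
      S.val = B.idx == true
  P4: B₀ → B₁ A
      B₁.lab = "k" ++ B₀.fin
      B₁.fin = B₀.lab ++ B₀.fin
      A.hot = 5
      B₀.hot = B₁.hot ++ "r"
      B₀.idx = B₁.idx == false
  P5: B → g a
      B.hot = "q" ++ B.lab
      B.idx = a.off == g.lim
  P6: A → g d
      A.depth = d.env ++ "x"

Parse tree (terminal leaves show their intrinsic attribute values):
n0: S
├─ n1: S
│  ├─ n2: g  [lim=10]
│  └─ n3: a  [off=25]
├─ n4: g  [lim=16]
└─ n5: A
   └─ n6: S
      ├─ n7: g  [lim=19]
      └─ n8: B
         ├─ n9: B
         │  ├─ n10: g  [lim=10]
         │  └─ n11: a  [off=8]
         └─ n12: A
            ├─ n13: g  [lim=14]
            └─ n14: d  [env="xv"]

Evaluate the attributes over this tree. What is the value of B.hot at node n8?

1. n2.lim = 10  [terminal]
2. n3.off = 25  [terminal]
3. n1.fin = false  [g.lim == a.off]
4. n1.cnt = "pq"  ["pq"]
5. n1.val = false  [g.lim > 10]
6. n4.lim = 16  [terminal]
7. n5.hot = 2  [2]
8. n7.lim = 19  [terminal]
9. n8.lab = "mq"  ["mq"]
10. n8.fin = "qx"  ["qx"]
11. n9.lab = "kqx"  ["k" ++ B₀.fin]
12. n9.fin = "mqqx"  [B₀.lab ++ B₀.fin]
13. n10.lim = 10  [terminal]
14. n11.off = 8  [terminal]
15. n9.hot = "qkqx"  ["q" ++ B.lab]
16. n9.idx = false  [a.off == g.lim]
17. n12.hot = 5  [5]
18. n13.lim = 14  [terminal]
19. n14.env = "xv"  [terminal]
20. n12.depth = "xvx"  [d.env ++ "x"]
21. n8.hot = "qkqxr"  [B₁.hot ++ "r"]
22. n8.idx = true  [B₁.idx == false]
23. n6.fin = true  [g.lim > 18]
24. n6.cnt = "qkqxr"  [if B.idx then B.hot else "r"]
25. n6.val = true  [B.idx == true]
26. n5.depth = "yq"  ["yq"]
27. n0.fin = false  [S₁.fin == true]
28. n0.cnt = "xyq"  ["x" ++ A.depth]
29. n0.val = false  [S₁.fin == true]

"qkqxr"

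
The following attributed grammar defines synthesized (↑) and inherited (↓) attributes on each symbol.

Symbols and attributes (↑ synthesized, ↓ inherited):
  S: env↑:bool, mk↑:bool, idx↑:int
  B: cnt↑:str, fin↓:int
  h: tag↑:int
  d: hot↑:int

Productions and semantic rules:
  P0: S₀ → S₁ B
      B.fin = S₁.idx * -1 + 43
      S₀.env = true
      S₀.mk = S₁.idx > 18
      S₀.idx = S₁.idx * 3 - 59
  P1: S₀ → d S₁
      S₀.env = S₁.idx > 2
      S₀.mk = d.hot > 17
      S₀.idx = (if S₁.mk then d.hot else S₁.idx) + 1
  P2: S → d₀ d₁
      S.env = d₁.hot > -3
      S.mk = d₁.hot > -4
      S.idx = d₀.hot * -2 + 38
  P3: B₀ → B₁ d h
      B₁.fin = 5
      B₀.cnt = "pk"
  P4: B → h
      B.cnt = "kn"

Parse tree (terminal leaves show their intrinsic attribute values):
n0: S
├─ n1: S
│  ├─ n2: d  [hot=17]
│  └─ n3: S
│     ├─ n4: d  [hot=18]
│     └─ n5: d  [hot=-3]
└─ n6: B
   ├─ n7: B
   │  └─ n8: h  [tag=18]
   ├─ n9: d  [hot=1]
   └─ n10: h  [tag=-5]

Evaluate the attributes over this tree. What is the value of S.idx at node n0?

1. n2.hot = 17  [terminal]
2. n4.hot = 18  [terminal]
3. n5.hot = -3  [terminal]
4. n3.env = false  [d₁.hot > -3]
5. n3.mk = true  [d₁.hot > -4]
6. n3.idx = 2  [d₀.hot * -2 + 38]
7. n1.env = false  [S₁.idx > 2]
8. n1.mk = false  [d.hot > 17]
9. n1.idx = 18  [(if S₁.mk then d.hot else S₁.idx) + 1]
10. n6.fin = 25  [S₁.idx * -1 + 43]
11. n7.fin = 5  [5]
12. n8.tag = 18  [terminal]
13. n7.cnt = "kn"  ["kn"]
14. n9.hot = 1  [terminal]
15. n10.tag = -5  [terminal]
16. n6.cnt = "pk"  ["pk"]
17. n0.env = true  [true]
18. n0.mk = false  [S₁.idx > 18]
19. n0.idx = -5  [S₁.idx * 3 - 59]

-5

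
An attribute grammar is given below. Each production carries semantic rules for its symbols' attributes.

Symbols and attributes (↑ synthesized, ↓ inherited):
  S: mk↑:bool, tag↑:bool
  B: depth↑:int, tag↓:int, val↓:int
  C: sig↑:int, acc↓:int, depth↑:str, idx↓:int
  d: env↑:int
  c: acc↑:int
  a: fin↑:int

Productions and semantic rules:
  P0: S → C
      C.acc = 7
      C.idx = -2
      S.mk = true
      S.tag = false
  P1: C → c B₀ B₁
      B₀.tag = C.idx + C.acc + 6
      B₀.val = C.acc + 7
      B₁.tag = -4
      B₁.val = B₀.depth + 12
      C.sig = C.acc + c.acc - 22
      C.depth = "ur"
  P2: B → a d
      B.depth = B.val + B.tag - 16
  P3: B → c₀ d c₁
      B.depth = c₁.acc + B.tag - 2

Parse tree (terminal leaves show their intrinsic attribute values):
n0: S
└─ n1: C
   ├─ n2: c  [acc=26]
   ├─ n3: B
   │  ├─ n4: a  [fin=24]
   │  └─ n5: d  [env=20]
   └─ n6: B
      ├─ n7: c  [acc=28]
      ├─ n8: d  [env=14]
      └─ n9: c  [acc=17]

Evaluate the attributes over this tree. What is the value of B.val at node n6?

1. n1.acc = 7  [7]
2. n1.idx = -2  [-2]
3. n2.acc = 26  [terminal]
4. n3.tag = 11  [C.idx + C.acc + 6]
5. n3.val = 14  [C.acc + 7]
6. n4.fin = 24  [terminal]
7. n5.env = 20  [terminal]
8. n3.depth = 9  [B.val + B.tag - 16]
9. n6.tag = -4  [-4]
10. n6.val = 21  [B₀.depth + 12]
11. n7.acc = 28  [terminal]
12. n8.env = 14  [terminal]
13. n9.acc = 17  [terminal]
14. n6.depth = 11  [c₁.acc + B.tag - 2]
15. n1.sig = 11  [C.acc + c.acc - 22]
16. n1.depth = "ur"  ["ur"]
17. n0.mk = true  [true]
18. n0.tag = false  [false]

21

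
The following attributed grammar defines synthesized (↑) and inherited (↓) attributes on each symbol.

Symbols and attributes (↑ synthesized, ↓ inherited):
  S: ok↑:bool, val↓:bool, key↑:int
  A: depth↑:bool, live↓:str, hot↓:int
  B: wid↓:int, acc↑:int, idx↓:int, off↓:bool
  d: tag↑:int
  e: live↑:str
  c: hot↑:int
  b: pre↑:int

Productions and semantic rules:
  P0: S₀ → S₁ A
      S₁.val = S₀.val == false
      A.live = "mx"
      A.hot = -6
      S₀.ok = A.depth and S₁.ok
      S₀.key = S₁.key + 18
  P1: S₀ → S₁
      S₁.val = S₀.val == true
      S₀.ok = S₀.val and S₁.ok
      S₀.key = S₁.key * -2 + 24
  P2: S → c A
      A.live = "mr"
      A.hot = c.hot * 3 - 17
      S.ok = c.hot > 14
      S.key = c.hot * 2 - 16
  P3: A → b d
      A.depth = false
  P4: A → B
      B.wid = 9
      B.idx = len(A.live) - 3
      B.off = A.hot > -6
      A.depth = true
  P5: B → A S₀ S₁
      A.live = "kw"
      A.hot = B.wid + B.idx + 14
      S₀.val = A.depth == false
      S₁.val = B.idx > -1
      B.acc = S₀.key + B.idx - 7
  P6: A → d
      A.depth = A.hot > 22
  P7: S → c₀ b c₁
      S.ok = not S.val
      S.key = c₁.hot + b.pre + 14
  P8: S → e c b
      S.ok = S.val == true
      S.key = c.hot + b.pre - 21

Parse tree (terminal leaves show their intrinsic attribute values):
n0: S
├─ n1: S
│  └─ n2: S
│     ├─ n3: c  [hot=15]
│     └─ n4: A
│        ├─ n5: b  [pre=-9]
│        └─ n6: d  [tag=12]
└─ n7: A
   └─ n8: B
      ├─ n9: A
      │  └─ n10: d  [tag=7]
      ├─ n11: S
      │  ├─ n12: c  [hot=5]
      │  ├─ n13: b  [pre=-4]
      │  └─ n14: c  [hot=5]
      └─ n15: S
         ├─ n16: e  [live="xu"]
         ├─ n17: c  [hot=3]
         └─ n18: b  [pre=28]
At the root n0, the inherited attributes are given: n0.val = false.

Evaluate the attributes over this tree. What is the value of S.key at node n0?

14

1. n0.val = false  [given at root]
2. n1.val = true  [S₀.val == false]
3. n2.val = true  [S₀.val == true]
4. n3.hot = 15  [terminal]
5. n4.live = "mr"  ["mr"]
6. n4.hot = 28  [c.hot * 3 - 17]
7. n5.pre = -9  [terminal]
8. n6.tag = 12  [terminal]
9. n4.depth = false  [false]
10. n2.ok = true  [c.hot > 14]
11. n2.key = 14  [c.hot * 2 - 16]
12. n1.ok = true  [S₀.val and S₁.ok]
13. n1.key = -4  [S₁.key * -2 + 24]
14. n7.live = "mx"  ["mx"]
15. n7.hot = -6  [-6]
16. n8.wid = 9  [9]
17. n8.idx = -1  [len(A.live) - 3]
18. n8.off = false  [A.hot > -6]
19. n9.live = "kw"  ["kw"]
20. n9.hot = 22  [B.wid + B.idx + 14]
21. n10.tag = 7  [terminal]
22. n9.depth = false  [A.hot > 22]
23. n11.val = true  [A.depth == false]
24. n12.hot = 5  [terminal]
25. n13.pre = -4  [terminal]
26. n14.hot = 5  [terminal]
27. n11.ok = false  [not S.val]
28. n11.key = 15  [c₁.hot + b.pre + 14]
29. n15.val = false  [B.idx > -1]
30. n16.live = "xu"  [terminal]
31. n17.hot = 3  [terminal]
32. n18.pre = 28  [terminal]
33. n15.ok = false  [S.val == true]
34. n15.key = 10  [c.hot + b.pre - 21]
35. n8.acc = 7  [S₀.key + B.idx - 7]
36. n7.depth = true  [true]
37. n0.ok = true  [A.depth and S₁.ok]
38. n0.key = 14  [S₁.key + 18]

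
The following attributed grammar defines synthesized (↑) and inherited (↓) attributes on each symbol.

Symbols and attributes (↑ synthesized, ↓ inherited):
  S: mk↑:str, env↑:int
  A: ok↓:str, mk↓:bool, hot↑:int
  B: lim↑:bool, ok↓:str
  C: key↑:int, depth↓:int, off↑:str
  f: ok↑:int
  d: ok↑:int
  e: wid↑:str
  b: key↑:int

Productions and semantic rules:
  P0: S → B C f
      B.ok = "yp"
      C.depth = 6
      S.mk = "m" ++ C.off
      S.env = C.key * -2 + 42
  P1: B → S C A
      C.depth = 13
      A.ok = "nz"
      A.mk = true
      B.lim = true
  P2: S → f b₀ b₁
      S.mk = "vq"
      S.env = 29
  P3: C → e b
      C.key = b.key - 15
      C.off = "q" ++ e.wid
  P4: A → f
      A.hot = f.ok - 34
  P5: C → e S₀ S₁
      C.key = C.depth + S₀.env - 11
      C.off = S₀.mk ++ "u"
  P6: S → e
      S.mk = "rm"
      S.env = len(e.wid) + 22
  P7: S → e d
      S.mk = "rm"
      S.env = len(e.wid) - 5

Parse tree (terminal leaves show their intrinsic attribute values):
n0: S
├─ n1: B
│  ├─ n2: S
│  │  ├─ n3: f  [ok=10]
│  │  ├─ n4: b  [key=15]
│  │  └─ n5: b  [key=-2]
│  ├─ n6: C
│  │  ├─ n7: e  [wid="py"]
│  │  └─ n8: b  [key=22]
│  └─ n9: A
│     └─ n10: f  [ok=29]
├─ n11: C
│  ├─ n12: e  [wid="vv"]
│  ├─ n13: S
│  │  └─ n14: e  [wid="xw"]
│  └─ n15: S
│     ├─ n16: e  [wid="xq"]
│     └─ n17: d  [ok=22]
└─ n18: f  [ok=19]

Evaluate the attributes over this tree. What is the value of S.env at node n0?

4

1. n1.ok = "yp"  ["yp"]
2. n3.ok = 10  [terminal]
3. n4.key = 15  [terminal]
4. n5.key = -2  [terminal]
5. n2.mk = "vq"  ["vq"]
6. n2.env = 29  [29]
7. n6.depth = 13  [13]
8. n7.wid = "py"  [terminal]
9. n8.key = 22  [terminal]
10. n6.key = 7  [b.key - 15]
11. n6.off = "qpy"  ["q" ++ e.wid]
12. n9.ok = "nz"  ["nz"]
13. n9.mk = true  [true]
14. n10.ok = 29  [terminal]
15. n9.hot = -5  [f.ok - 34]
16. n1.lim = true  [true]
17. n11.depth = 6  [6]
18. n12.wid = "vv"  [terminal]
19. n14.wid = "xw"  [terminal]
20. n13.mk = "rm"  ["rm"]
21. n13.env = 24  [len(e.wid) + 22]
22. n16.wid = "xq"  [terminal]
23. n17.ok = 22  [terminal]
24. n15.mk = "rm"  ["rm"]
25. n15.env = -3  [len(e.wid) - 5]
26. n11.key = 19  [C.depth + S₀.env - 11]
27. n11.off = "rmu"  [S₀.mk ++ "u"]
28. n18.ok = 19  [terminal]
29. n0.mk = "mrmu"  ["m" ++ C.off]
30. n0.env = 4  [C.key * -2 + 42]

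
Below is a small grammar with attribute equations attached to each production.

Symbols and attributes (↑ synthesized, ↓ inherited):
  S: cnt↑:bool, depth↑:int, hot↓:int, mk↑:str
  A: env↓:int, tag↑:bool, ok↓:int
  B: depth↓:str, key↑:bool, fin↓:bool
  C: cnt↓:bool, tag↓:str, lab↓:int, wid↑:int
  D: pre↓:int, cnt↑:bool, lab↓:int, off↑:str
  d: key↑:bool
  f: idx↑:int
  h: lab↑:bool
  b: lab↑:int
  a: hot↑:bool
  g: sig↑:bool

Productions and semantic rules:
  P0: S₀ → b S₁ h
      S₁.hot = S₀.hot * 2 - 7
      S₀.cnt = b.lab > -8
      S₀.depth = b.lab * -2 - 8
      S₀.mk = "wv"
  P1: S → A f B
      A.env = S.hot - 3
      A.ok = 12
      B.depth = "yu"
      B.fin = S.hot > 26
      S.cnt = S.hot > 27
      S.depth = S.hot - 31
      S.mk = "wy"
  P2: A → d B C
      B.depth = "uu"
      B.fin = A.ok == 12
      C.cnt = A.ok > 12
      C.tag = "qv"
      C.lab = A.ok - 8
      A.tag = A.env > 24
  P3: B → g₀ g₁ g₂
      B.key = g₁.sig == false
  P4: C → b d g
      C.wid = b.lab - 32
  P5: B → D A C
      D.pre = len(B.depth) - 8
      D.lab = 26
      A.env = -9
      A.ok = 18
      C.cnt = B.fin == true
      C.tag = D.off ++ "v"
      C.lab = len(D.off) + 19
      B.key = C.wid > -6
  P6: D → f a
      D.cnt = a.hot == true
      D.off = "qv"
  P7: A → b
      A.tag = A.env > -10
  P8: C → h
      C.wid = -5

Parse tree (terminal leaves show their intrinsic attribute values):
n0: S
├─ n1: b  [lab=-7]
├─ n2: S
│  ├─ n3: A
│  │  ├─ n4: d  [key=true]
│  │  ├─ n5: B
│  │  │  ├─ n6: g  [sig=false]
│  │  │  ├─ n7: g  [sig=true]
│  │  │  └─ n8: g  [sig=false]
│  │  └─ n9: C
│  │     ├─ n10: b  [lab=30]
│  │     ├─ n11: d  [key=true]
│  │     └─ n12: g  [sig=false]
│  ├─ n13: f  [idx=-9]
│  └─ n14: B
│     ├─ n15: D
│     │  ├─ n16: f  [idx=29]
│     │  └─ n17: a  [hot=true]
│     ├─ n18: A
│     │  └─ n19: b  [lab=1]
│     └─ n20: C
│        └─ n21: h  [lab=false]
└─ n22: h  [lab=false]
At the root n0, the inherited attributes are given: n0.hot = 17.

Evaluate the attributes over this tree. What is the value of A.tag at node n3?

false

1. n0.hot = 17  [given at root]
2. n1.lab = -7  [terminal]
3. n2.hot = 27  [S₀.hot * 2 - 7]
4. n3.env = 24  [S.hot - 3]
5. n3.ok = 12  [12]
6. n4.key = true  [terminal]
7. n5.depth = "uu"  ["uu"]
8. n5.fin = true  [A.ok == 12]
9. n6.sig = false  [terminal]
10. n7.sig = true  [terminal]
11. n8.sig = false  [terminal]
12. n5.key = false  [g₁.sig == false]
13. n9.cnt = false  [A.ok > 12]
14. n9.tag = "qv"  ["qv"]
15. n9.lab = 4  [A.ok - 8]
16. n10.lab = 30  [terminal]
17. n11.key = true  [terminal]
18. n12.sig = false  [terminal]
19. n9.wid = -2  [b.lab - 32]
20. n3.tag = false  [A.env > 24]
21. n13.idx = -9  [terminal]
22. n14.depth = "yu"  ["yu"]
23. n14.fin = true  [S.hot > 26]
24. n15.pre = -6  [len(B.depth) - 8]
25. n15.lab = 26  [26]
26. n16.idx = 29  [terminal]
27. n17.hot = true  [terminal]
28. n15.cnt = true  [a.hot == true]
29. n15.off = "qv"  ["qv"]
30. n18.env = -9  [-9]
31. n18.ok = 18  [18]
32. n19.lab = 1  [terminal]
33. n18.tag = true  [A.env > -10]
34. n20.cnt = true  [B.fin == true]
35. n20.tag = "qvv"  [D.off ++ "v"]
36. n20.lab = 21  [len(D.off) + 19]
37. n21.lab = false  [terminal]
38. n20.wid = -5  [-5]
39. n14.key = true  [C.wid > -6]
40. n2.cnt = false  [S.hot > 27]
41. n2.depth = -4  [S.hot - 31]
42. n2.mk = "wy"  ["wy"]
43. n22.lab = false  [terminal]
44. n0.cnt = true  [b.lab > -8]
45. n0.depth = 6  [b.lab * -2 - 8]
46. n0.mk = "wv"  ["wv"]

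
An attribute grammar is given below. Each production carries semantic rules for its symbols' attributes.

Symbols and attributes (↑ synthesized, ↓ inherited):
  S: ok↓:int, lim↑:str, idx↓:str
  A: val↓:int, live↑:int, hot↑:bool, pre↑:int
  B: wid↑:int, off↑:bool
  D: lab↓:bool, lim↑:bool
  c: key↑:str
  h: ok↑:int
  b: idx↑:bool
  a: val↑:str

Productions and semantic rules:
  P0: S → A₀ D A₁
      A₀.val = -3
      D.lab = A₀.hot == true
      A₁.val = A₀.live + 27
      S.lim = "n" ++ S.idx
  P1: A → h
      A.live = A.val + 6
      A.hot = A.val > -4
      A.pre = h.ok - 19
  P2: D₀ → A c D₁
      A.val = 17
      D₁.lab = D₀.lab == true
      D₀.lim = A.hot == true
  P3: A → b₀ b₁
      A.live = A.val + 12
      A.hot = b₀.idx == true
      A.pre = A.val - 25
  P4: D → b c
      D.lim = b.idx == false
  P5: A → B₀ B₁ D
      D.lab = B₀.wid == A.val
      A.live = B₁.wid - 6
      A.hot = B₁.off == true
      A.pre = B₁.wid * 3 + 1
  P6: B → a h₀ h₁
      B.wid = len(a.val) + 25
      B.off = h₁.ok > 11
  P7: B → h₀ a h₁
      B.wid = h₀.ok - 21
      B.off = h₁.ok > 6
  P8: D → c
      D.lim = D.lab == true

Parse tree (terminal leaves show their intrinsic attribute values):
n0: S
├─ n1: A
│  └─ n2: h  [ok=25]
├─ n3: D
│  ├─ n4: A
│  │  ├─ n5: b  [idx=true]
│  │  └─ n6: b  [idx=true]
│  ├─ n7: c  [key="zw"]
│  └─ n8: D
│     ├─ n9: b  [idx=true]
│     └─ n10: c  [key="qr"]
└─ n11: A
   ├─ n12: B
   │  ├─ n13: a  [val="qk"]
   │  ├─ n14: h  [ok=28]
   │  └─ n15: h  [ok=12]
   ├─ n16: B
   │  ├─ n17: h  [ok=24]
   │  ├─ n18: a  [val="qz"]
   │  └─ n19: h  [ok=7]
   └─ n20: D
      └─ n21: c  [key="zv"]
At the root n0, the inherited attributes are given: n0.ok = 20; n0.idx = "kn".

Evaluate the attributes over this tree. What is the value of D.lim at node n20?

1. n0.ok = 20  [given at root]
2. n0.idx = "kn"  [given at root]
3. n1.val = -3  [-3]
4. n2.ok = 25  [terminal]
5. n1.live = 3  [A.val + 6]
6. n1.hot = true  [A.val > -4]
7. n1.pre = 6  [h.ok - 19]
8. n3.lab = true  [A₀.hot == true]
9. n4.val = 17  [17]
10. n5.idx = true  [terminal]
11. n6.idx = true  [terminal]
12. n4.live = 29  [A.val + 12]
13. n4.hot = true  [b₀.idx == true]
14. n4.pre = -8  [A.val - 25]
15. n7.key = "zw"  [terminal]
16. n8.lab = true  [D₀.lab == true]
17. n9.idx = true  [terminal]
18. n10.key = "qr"  [terminal]
19. n8.lim = false  [b.idx == false]
20. n3.lim = true  [A.hot == true]
21. n11.val = 30  [A₀.live + 27]
22. n13.val = "qk"  [terminal]
23. n14.ok = 28  [terminal]
24. n15.ok = 12  [terminal]
25. n12.wid = 27  [len(a.val) + 25]
26. n12.off = true  [h₁.ok > 11]
27. n17.ok = 24  [terminal]
28. n18.val = "qz"  [terminal]
29. n19.ok = 7  [terminal]
30. n16.wid = 3  [h₀.ok - 21]
31. n16.off = true  [h₁.ok > 6]
32. n20.lab = false  [B₀.wid == A.val]
33. n21.key = "zv"  [terminal]
34. n20.lim = false  [D.lab == true]
35. n11.live = -3  [B₁.wid - 6]
36. n11.hot = true  [B₁.off == true]
37. n11.pre = 10  [B₁.wid * 3 + 1]
38. n0.lim = "nkn"  ["n" ++ S.idx]

false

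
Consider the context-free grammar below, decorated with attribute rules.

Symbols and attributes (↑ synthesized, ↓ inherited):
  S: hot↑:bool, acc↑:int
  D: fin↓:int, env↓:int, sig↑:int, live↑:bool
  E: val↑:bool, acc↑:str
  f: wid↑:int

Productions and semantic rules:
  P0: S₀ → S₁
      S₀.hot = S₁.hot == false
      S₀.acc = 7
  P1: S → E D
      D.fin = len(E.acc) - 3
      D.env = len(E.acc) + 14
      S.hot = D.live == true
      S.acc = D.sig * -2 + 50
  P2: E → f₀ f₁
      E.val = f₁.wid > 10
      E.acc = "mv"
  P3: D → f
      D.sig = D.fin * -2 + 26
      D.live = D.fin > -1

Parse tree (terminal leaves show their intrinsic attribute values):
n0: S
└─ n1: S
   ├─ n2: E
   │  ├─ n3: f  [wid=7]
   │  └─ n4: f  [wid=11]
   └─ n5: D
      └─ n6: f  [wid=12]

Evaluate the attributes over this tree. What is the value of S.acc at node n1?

1. n3.wid = 7  [terminal]
2. n4.wid = 11  [terminal]
3. n2.val = true  [f₁.wid > 10]
4. n2.acc = "mv"  ["mv"]
5. n5.fin = -1  [len(E.acc) - 3]
6. n5.env = 16  [len(E.acc) + 14]
7. n6.wid = 12  [terminal]
8. n5.sig = 28  [D.fin * -2 + 26]
9. n5.live = false  [D.fin > -1]
10. n1.hot = false  [D.live == true]
11. n1.acc = -6  [D.sig * -2 + 50]
12. n0.hot = true  [S₁.hot == false]
13. n0.acc = 7  [7]

-6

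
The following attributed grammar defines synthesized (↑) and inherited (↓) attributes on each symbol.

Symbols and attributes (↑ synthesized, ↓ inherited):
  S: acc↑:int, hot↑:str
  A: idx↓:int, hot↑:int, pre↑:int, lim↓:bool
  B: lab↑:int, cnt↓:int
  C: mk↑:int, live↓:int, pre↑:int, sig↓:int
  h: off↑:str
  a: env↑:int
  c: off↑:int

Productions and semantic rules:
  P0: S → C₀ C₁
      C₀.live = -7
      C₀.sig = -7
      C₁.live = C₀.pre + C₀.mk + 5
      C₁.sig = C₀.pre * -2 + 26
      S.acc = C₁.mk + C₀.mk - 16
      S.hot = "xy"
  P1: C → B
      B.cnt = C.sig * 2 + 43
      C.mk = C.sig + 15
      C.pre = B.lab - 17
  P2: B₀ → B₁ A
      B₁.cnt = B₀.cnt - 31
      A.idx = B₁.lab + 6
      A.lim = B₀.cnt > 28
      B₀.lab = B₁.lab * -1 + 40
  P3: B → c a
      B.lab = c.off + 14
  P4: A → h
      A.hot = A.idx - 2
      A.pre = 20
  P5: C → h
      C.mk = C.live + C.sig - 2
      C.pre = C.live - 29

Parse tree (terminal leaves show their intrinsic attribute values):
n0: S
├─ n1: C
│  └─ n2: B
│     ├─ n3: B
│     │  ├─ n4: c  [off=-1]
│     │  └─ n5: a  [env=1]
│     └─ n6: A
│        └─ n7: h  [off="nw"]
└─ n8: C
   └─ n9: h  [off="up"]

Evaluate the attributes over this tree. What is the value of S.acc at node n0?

1. n1.live = -7  [-7]
2. n1.sig = -7  [-7]
3. n2.cnt = 29  [C.sig * 2 + 43]
4. n3.cnt = -2  [B₀.cnt - 31]
5. n4.off = -1  [terminal]
6. n5.env = 1  [terminal]
7. n3.lab = 13  [c.off + 14]
8. n6.idx = 19  [B₁.lab + 6]
9. n6.lim = true  [B₀.cnt > 28]
10. n7.off = "nw"  [terminal]
11. n6.hot = 17  [A.idx - 2]
12. n6.pre = 20  [20]
13. n2.lab = 27  [B₁.lab * -1 + 40]
14. n1.mk = 8  [C.sig + 15]
15. n1.pre = 10  [B.lab - 17]
16. n8.live = 23  [C₀.pre + C₀.mk + 5]
17. n8.sig = 6  [C₀.pre * -2 + 26]
18. n9.off = "up"  [terminal]
19. n8.mk = 27  [C.live + C.sig - 2]
20. n8.pre = -6  [C.live - 29]
21. n0.acc = 19  [C₁.mk + C₀.mk - 16]
22. n0.hot = "xy"  ["xy"]

19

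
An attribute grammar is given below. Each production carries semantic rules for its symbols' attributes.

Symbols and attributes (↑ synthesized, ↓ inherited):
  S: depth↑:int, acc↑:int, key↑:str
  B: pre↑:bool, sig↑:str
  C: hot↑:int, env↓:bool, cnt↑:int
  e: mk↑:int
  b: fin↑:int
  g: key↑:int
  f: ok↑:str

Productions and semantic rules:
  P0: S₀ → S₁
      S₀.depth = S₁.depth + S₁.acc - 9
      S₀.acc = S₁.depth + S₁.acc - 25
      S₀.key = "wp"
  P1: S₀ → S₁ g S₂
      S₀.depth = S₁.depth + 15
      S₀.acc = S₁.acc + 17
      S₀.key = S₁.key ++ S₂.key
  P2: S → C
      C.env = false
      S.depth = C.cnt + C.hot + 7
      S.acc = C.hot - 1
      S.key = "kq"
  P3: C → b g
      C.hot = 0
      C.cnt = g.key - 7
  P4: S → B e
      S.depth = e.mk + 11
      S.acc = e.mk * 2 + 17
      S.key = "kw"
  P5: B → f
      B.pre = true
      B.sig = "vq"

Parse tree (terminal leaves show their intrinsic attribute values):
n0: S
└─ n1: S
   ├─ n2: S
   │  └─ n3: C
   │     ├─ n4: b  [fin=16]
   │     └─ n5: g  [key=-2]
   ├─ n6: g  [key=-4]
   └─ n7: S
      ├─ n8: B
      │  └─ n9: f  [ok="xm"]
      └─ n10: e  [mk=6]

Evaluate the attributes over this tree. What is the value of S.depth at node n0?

1. n3.env = false  [false]
2. n4.fin = 16  [terminal]
3. n5.key = -2  [terminal]
4. n3.hot = 0  [0]
5. n3.cnt = -9  [g.key - 7]
6. n2.depth = -2  [C.cnt + C.hot + 7]
7. n2.acc = -1  [C.hot - 1]
8. n2.key = "kq"  ["kq"]
9. n6.key = -4  [terminal]
10. n9.ok = "xm"  [terminal]
11. n8.pre = true  [true]
12. n8.sig = "vq"  ["vq"]
13. n10.mk = 6  [terminal]
14. n7.depth = 17  [e.mk + 11]
15. n7.acc = 29  [e.mk * 2 + 17]
16. n7.key = "kw"  ["kw"]
17. n1.depth = 13  [S₁.depth + 15]
18. n1.acc = 16  [S₁.acc + 17]
19. n1.key = "kqkw"  [S₁.key ++ S₂.key]
20. n0.depth = 20  [S₁.depth + S₁.acc - 9]
21. n0.acc = 4  [S₁.depth + S₁.acc - 25]
22. n0.key = "wp"  ["wp"]

20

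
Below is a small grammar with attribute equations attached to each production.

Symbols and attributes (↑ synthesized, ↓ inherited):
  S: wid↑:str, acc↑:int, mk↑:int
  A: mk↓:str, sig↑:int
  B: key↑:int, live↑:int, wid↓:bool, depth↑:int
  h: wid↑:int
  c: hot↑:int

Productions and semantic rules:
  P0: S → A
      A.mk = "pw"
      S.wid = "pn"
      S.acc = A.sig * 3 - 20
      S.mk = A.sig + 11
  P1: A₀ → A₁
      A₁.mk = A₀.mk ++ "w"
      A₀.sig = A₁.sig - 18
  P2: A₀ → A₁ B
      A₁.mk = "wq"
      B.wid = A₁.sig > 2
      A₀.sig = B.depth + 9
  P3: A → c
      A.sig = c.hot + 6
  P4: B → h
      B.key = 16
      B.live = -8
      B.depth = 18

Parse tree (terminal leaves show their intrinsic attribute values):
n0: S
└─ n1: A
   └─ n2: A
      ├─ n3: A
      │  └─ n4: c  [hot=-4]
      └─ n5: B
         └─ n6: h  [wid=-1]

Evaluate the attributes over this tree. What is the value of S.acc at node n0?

7

1. n1.mk = "pw"  ["pw"]
2. n2.mk = "pww"  [A₀.mk ++ "w"]
3. n3.mk = "wq"  ["wq"]
4. n4.hot = -4  [terminal]
5. n3.sig = 2  [c.hot + 6]
6. n5.wid = false  [A₁.sig > 2]
7. n6.wid = -1  [terminal]
8. n5.key = 16  [16]
9. n5.live = -8  [-8]
10. n5.depth = 18  [18]
11. n2.sig = 27  [B.depth + 9]
12. n1.sig = 9  [A₁.sig - 18]
13. n0.wid = "pn"  ["pn"]
14. n0.acc = 7  [A.sig * 3 - 20]
15. n0.mk = 20  [A.sig + 11]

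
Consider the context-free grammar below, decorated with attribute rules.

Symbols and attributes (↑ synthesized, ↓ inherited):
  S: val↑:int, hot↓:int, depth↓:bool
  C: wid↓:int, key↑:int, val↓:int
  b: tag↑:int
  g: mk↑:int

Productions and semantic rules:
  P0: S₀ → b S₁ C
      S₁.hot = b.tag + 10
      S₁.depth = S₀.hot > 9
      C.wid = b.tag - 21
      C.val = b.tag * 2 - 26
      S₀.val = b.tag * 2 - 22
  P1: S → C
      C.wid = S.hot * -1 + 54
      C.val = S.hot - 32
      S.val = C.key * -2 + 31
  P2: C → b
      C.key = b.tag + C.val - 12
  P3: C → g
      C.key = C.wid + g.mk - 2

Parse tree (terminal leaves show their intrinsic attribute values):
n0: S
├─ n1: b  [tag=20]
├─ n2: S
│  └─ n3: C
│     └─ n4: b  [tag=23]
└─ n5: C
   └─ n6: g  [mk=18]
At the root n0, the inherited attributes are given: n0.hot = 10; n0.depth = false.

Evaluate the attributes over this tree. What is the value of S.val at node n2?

13

1. n0.hot = 10  [given at root]
2. n0.depth = false  [given at root]
3. n1.tag = 20  [terminal]
4. n2.hot = 30  [b.tag + 10]
5. n2.depth = true  [S₀.hot > 9]
6. n3.wid = 24  [S.hot * -1 + 54]
7. n3.val = -2  [S.hot - 32]
8. n4.tag = 23  [terminal]
9. n3.key = 9  [b.tag + C.val - 12]
10. n2.val = 13  [C.key * -2 + 31]
11. n5.wid = -1  [b.tag - 21]
12. n5.val = 14  [b.tag * 2 - 26]
13. n6.mk = 18  [terminal]
14. n5.key = 15  [C.wid + g.mk - 2]
15. n0.val = 18  [b.tag * 2 - 22]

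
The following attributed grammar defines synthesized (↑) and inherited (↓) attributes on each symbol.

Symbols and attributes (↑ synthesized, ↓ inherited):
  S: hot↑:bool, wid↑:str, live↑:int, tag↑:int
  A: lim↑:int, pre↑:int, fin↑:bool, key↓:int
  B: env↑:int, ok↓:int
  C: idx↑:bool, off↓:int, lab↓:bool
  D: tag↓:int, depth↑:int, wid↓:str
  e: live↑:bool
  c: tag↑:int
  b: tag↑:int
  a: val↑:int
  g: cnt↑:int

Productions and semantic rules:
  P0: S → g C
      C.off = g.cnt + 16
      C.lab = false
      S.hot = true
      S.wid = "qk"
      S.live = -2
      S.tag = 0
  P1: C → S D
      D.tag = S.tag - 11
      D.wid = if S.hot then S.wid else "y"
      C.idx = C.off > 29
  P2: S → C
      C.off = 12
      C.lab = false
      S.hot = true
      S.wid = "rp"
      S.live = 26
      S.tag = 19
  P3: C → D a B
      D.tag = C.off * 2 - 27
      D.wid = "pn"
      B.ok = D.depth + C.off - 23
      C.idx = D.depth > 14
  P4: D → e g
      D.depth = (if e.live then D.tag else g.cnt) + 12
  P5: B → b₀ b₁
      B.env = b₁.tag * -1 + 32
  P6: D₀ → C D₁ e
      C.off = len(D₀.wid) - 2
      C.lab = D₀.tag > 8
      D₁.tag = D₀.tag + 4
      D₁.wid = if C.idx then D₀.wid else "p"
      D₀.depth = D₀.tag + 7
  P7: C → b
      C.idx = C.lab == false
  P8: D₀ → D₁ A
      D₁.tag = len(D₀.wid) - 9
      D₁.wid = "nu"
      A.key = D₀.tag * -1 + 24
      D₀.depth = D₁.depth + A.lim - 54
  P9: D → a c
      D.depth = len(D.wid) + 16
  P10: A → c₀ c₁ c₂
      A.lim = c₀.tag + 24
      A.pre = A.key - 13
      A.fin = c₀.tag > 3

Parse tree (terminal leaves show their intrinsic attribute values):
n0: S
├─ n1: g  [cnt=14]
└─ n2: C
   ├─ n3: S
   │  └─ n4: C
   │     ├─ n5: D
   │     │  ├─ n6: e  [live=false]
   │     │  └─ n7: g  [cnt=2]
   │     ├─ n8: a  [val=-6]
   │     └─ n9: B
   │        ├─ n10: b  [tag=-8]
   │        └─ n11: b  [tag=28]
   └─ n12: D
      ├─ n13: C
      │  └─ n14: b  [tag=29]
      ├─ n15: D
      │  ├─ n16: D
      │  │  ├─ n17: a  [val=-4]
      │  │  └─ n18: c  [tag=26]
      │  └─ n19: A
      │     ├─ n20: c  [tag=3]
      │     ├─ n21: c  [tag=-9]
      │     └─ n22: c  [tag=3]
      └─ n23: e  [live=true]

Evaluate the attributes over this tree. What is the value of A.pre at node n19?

1. n1.cnt = 14  [terminal]
2. n2.off = 30  [g.cnt + 16]
3. n2.lab = false  [false]
4. n4.off = 12  [12]
5. n4.lab = false  [false]
6. n5.tag = -3  [C.off * 2 - 27]
7. n5.wid = "pn"  ["pn"]
8. n6.live = false  [terminal]
9. n7.cnt = 2  [terminal]
10. n5.depth = 14  [(if e.live then D.tag else g.cnt) + 12]
11. n8.val = -6  [terminal]
12. n9.ok = 3  [D.depth + C.off - 23]
13. n10.tag = -8  [terminal]
14. n11.tag = 28  [terminal]
15. n9.env = 4  [b₁.tag * -1 + 32]
16. n4.idx = false  [D.depth > 14]
17. n3.hot = true  [true]
18. n3.wid = "rp"  ["rp"]
19. n3.live = 26  [26]
20. n3.tag = 19  [19]
21. n12.tag = 8  [S.tag - 11]
22. n12.wid = "rp"  [if S.hot then S.wid else "y"]
23. n13.off = 0  [len(D₀.wid) - 2]
24. n13.lab = false  [D₀.tag > 8]
25. n14.tag = 29  [terminal]
26. n13.idx = true  [C.lab == false]
27. n15.tag = 12  [D₀.tag + 4]
28. n15.wid = "rp"  [if C.idx then D₀.wid else "p"]
29. n16.tag = -7  [len(D₀.wid) - 9]
30. n16.wid = "nu"  ["nu"]
31. n17.val = -4  [terminal]
32. n18.tag = 26  [terminal]
33. n16.depth = 18  [len(D.wid) + 16]
34. n19.key = 12  [D₀.tag * -1 + 24]
35. n20.tag = 3  [terminal]
36. n21.tag = -9  [terminal]
37. n22.tag = 3  [terminal]
38. n19.lim = 27  [c₀.tag + 24]
39. n19.pre = -1  [A.key - 13]
40. n19.fin = false  [c₀.tag > 3]
41. n15.depth = -9  [D₁.depth + A.lim - 54]
42. n23.live = true  [terminal]
43. n12.depth = 15  [D₀.tag + 7]
44. n2.idx = true  [C.off > 29]
45. n0.hot = true  [true]
46. n0.wid = "qk"  ["qk"]
47. n0.live = -2  [-2]
48. n0.tag = 0  [0]

-1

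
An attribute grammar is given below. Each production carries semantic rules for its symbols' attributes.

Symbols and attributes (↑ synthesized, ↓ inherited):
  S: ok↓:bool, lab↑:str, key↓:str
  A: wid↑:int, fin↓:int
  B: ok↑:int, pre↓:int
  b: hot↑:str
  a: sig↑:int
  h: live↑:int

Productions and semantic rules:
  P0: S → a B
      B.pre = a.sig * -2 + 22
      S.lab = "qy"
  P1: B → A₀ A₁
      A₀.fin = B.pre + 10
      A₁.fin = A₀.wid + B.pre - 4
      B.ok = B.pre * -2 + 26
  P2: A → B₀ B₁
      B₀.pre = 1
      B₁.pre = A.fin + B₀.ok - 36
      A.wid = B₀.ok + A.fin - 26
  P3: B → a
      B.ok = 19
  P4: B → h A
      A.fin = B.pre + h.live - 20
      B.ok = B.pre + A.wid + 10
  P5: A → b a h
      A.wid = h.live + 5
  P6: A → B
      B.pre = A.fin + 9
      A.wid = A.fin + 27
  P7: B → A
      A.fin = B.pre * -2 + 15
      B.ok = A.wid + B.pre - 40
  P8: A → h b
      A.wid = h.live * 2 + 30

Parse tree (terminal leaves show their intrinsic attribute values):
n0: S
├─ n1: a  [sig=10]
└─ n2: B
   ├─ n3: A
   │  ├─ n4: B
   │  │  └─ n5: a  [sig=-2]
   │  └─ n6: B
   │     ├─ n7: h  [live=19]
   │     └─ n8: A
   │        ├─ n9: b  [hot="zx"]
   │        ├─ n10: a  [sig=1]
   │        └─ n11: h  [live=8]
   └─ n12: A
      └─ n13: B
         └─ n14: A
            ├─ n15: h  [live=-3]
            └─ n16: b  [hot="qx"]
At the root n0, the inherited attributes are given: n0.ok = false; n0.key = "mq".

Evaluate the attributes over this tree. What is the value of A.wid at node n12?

30

1. n0.ok = false  [given at root]
2. n0.key = "mq"  [given at root]
3. n1.sig = 10  [terminal]
4. n2.pre = 2  [a.sig * -2 + 22]
5. n3.fin = 12  [B.pre + 10]
6. n4.pre = 1  [1]
7. n5.sig = -2  [terminal]
8. n4.ok = 19  [19]
9. n6.pre = -5  [A.fin + B₀.ok - 36]
10. n7.live = 19  [terminal]
11. n8.fin = -6  [B.pre + h.live - 20]
12. n9.hot = "zx"  [terminal]
13. n10.sig = 1  [terminal]
14. n11.live = 8  [terminal]
15. n8.wid = 13  [h.live + 5]
16. n6.ok = 18  [B.pre + A.wid + 10]
17. n3.wid = 5  [B₀.ok + A.fin - 26]
18. n12.fin = 3  [A₀.wid + B.pre - 4]
19. n13.pre = 12  [A.fin + 9]
20. n14.fin = -9  [B.pre * -2 + 15]
21. n15.live = -3  [terminal]
22. n16.hot = "qx"  [terminal]
23. n14.wid = 24  [h.live * 2 + 30]
24. n13.ok = -4  [A.wid + B.pre - 40]
25. n12.wid = 30  [A.fin + 27]
26. n2.ok = 22  [B.pre * -2 + 26]
27. n0.lab = "qy"  ["qy"]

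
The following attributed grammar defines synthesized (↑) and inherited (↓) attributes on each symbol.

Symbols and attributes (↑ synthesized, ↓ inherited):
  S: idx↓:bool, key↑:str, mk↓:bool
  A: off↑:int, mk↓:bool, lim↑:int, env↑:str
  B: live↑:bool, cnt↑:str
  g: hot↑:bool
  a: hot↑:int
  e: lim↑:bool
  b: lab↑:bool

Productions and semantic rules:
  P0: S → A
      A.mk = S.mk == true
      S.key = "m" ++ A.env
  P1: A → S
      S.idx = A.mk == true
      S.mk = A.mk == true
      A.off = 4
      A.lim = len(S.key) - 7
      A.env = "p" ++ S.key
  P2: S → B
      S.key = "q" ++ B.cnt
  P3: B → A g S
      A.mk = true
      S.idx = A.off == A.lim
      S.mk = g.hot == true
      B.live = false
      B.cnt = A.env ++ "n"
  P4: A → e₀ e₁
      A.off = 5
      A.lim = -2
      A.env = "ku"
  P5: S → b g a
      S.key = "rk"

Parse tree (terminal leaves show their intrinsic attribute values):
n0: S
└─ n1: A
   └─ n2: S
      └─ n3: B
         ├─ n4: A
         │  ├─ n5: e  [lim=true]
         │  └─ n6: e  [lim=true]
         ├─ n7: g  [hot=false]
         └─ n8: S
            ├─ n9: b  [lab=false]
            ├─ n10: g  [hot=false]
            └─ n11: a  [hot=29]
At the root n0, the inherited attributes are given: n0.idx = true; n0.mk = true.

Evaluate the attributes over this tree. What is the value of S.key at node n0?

"mpqkun"

1. n0.idx = true  [given at root]
2. n0.mk = true  [given at root]
3. n1.mk = true  [S.mk == true]
4. n2.idx = true  [A.mk == true]
5. n2.mk = true  [A.mk == true]
6. n4.mk = true  [true]
7. n5.lim = true  [terminal]
8. n6.lim = true  [terminal]
9. n4.off = 5  [5]
10. n4.lim = -2  [-2]
11. n4.env = "ku"  ["ku"]
12. n7.hot = false  [terminal]
13. n8.idx = false  [A.off == A.lim]
14. n8.mk = false  [g.hot == true]
15. n9.lab = false  [terminal]
16. n10.hot = false  [terminal]
17. n11.hot = 29  [terminal]
18. n8.key = "rk"  ["rk"]
19. n3.live = false  [false]
20. n3.cnt = "kun"  [A.env ++ "n"]
21. n2.key = "qkun"  ["q" ++ B.cnt]
22. n1.off = 4  [4]
23. n1.lim = -3  [len(S.key) - 7]
24. n1.env = "pqkun"  ["p" ++ S.key]
25. n0.key = "mpqkun"  ["m" ++ A.env]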